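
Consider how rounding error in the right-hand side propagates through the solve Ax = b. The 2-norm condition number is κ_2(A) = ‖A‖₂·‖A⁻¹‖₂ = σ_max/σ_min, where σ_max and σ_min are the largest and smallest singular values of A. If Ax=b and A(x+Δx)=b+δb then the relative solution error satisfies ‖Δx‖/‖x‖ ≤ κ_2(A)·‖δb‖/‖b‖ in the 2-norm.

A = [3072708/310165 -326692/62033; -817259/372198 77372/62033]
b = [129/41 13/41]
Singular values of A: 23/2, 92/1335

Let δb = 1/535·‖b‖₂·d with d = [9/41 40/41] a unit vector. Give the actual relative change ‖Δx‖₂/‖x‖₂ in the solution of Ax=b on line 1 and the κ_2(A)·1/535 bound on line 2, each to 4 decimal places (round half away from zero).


largest singular value 23/2, smallest 92/1335
κ = σ_max/σ_min = (23/2)/(92/1335) = 166.8750
κ_2(A)·‖δb‖/‖b‖ = 0.3119
solve Ax = b  →  x = [7.0588 12.6809]
2-norm of b is 3.1623; of x, 14.5132
δb = ε·‖b‖·d = [0.0013 0.0058]; solving A·Δx = δb gives ‖Δx‖ = 0.0858
relative error = 0.0059
so the bound overstates the realised error by a factor of ≈ 52.7790 (computed from the unrounded values)

0.0059
0.3119


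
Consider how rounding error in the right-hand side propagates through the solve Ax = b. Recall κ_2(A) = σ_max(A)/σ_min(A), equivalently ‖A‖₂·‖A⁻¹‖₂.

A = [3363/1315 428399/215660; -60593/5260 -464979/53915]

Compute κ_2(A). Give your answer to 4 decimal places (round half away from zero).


263.0000

M = AᵀA = [3852467953/27667600 180580356/1729225; 180580356/1729225 2167051297/27667600]. tr(M)=120390385/553352, det(M)=12117361/17707264
solving λ² − 120390385/553352·λ + 12117361/17707264 = 0 gives λ = 3481/16, 3481/1106704
κ = σ_max/σ_min = (59/4)/(59/1052) = 263.0000


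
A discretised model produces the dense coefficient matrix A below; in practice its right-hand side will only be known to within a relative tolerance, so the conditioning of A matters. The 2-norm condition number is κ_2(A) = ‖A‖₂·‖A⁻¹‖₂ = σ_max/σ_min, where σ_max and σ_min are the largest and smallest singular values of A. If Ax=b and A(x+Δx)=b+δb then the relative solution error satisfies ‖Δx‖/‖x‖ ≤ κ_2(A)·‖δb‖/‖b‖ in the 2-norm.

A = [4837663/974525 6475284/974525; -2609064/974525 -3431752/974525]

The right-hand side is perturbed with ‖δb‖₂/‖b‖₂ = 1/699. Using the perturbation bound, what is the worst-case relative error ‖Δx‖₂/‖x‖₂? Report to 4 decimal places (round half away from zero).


0.4101

AᵀA = [20906711597/657231125 27874672956/657231125; 27874672956/657231125 37166937488/657231125]; tr = 11614729817/131446225, det = 312299584/3286155625
eigenvalues of AᵀA: λ = (tr ± √(tr²−4·det))/2 = 2209/25, 141376/131446225
so κ_2 = √((2209/25) / (141376/131446225)) = 286.6250
κ_2(A)·‖δb‖/‖b‖ = 0.4101


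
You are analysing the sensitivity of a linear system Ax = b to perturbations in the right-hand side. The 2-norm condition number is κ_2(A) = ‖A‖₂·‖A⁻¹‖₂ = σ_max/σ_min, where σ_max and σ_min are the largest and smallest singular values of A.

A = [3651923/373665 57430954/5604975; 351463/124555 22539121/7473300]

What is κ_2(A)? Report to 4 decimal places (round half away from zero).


386.5500

AᵀA = [577931110450/5585021289 7281829528435/67020255468; 7281829528435/67020255468 91752223066681/804243065616]; tr = 208055057041/956293776, det = 302934025/956293776
eigenvalues of AᵀA: λ = (tr ± √(tr²−4·det))/2 = 3481/16, 87025/59768361
σ_max=√(3481/16)=(59/4), σ_min=√(87025/59768361)=(295/7731) → κ = 386.5500


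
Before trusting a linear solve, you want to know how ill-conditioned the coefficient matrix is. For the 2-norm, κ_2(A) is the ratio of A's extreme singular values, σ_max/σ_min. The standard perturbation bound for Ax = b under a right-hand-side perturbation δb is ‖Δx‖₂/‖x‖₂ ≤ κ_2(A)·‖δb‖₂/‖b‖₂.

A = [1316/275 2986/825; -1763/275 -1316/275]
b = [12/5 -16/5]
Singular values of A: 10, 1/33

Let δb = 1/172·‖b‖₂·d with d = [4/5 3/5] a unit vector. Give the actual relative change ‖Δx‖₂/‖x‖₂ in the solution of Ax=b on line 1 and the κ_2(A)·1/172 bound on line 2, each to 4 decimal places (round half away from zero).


largest singular value 10, smallest 1/33
κ_2(A) = 10 / (1/33) = 330.0000
perturbation bound = 330.0000·1/172 = 1.9186
solve Ax = b  →  x = [0.3200 0.2400]
‖b‖ = 4.0000, ‖x‖ = 0.4000
re-solving with b+δb shifts x by Δx of norm 0.7674
relative error = 1.9186
tightness: 1.9186 against a bound of 1.9186; the bound is attained (ratio 1)

1.9186
1.9186


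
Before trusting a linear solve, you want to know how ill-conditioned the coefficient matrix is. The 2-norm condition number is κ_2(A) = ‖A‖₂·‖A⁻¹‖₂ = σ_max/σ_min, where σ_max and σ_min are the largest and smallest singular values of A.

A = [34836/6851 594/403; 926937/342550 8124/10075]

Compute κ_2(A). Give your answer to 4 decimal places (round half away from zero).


322.4000

form AᵀA = [13470863121/406022500 982240182/101505625; 982240182/101505625 286521876/101505625] with trace 23387121/649636 and determinant 2025/162409
solving λ² − 23387121/649636·λ + 2025/162409 = 0 gives λ = 36, 225/649636
σ_max=√36=6, σ_min=√(225/649636)=(15/806) → κ = 322.4000


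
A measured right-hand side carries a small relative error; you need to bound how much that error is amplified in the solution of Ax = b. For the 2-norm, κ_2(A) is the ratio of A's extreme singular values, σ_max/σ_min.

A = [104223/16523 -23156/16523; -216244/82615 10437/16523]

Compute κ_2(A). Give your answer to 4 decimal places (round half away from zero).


155.0000

AᵀA = [1883563969/40386025 -84756672/8077205; -84756672/8077205 3817345/1615441]; tr = 1177274/24025, det = 2401/24025
char-poly roots: 49 and 49/24025
κ_2(A) = √(λ_max/λ_min) = √(49 / (49/24025)) = 155.0000


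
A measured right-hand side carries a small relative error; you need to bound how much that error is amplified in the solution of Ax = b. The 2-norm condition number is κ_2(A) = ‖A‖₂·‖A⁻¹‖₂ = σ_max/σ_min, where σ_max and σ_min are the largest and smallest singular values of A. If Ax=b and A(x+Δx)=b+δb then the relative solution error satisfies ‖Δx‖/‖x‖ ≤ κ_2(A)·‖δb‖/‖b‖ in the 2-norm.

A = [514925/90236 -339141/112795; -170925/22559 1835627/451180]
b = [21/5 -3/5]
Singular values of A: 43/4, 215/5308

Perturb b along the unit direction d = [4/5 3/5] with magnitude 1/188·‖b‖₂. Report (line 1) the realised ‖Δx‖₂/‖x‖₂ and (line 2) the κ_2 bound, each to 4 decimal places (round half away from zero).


0.0075
1.4117

from the listed singular values, σ₁ = 43/4, σ_n = 215/5308
κ = σ_max/σ_min = (43/4)/(215/5308) = 265.4000
κ_2(A)·‖δb‖/‖b‖ = 1.4117
solve Ax = b  →  x = [35.1004 65.2202]
‖b‖₂ = 4.2426 and ‖x‖₂ = 74.0656
δb = ε·‖b‖·d = [0.0181 0.0135]; solving A·Δx = δb gives ‖Δx‖ = 0.5571
dividing the unrounded norms, ‖Δx‖/‖x‖ = 0.0075
tightness: 0.0075 against a bound of 1.4117 (unrounded ratio ≈ 0.0053)


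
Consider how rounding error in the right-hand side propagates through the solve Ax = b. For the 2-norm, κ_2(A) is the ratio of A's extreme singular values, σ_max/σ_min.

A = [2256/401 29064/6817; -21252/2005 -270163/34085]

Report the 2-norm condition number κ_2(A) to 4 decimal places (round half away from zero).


375.9375

M = AᵀA = [578885904/4020025 434159628/4020025; 434159628/4020025 325626121/4020025]. tr(M)=36180481/160801, det(M)=57600/160801
char-poly roots: 225 and 256/160801
κ = σ_max/σ_min = 15/(16/401) = 375.9375


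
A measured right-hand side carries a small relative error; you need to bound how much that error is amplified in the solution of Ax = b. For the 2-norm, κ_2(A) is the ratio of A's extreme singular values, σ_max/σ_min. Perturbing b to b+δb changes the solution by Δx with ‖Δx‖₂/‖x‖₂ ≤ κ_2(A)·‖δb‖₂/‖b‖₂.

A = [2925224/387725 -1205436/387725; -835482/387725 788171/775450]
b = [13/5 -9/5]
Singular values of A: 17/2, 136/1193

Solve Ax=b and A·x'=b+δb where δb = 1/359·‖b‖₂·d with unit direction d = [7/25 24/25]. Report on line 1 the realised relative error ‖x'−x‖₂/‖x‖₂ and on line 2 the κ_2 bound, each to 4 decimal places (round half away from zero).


0.0088
0.2077

largest singular value 17/2, smallest 136/1193
κ = σ_max/σ_min = (17/2)/(136/1193) = 74.5625
perturbation bound = 74.5625·1/359 = 0.2077
solve Ax = b  →  x = [-3.0481 -8.2330]
2-norm of b is 3.1623; of x, 8.7792
with δb = [0.0025 0.0085], A·Δx = δb → ‖Δx‖ = 0.0773
realised ‖Δx‖/‖x‖ = 0.0088
so the bound overstates the realised error by a factor of ≈ 23.5978 (computed from the unrounded values)


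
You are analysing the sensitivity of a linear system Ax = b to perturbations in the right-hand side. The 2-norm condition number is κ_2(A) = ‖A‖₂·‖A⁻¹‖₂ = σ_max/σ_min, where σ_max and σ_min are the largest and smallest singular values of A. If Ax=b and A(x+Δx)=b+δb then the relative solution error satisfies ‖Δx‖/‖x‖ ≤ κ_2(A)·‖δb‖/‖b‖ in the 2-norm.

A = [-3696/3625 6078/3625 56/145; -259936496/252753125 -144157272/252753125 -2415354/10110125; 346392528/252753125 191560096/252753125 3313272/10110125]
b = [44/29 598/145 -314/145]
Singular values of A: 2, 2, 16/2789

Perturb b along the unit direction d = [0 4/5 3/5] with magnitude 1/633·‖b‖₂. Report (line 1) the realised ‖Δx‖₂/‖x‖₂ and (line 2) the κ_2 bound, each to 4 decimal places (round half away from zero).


0.0039
0.5508

from the listed singular values, σ₁ = 2, σ_n = 16/2789
condition number: 2 ÷ (16/2789) = 348.6250
κ_2(A)·‖δb‖/‖b‖ = 0.5508
solve Ax = b  →  x = [-29.5210 -94.0720 334.4000]
‖b‖₂ = 4.8990 and ‖x‖₂ = 348.6322
Δx = A⁻¹·δb where δb = 1/633·4.8990·d; ‖Δx‖ = 1.3491
realised ‖Δx‖/‖x‖ = 0.0039
tightness: 0.0039 against a bound of 0.5508 (unrounded ratio ≈ 0.0070)


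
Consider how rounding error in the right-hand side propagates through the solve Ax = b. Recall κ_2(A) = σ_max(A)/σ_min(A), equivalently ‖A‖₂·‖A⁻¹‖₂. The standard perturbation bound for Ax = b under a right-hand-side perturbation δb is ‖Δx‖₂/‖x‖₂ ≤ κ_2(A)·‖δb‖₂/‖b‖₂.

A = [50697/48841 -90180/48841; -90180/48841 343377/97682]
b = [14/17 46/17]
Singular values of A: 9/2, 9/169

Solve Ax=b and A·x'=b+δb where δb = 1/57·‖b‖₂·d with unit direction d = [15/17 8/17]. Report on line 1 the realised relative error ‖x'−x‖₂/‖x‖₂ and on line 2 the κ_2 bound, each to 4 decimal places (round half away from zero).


0.0248
1.4825

largest singular value 9/2, smallest 9/169
condition number: (9/2) ÷ (9/169) = 84.5000
perturbation bound = 84.5000·1/57 = 1.4825
solve Ax = b  →  x = [32.9281 18.0654]
‖b‖₂ = 2.8284 and ‖x‖₂ = 37.5582
with δb = [0.0438 0.0234], A·Δx = δb → ‖Δx‖ = 0.9318
realised ‖Δx‖/‖x‖ = 0.0248
so the bound overstates the realised error by a factor of ≈ 59.7547 (computed from the unrounded values)


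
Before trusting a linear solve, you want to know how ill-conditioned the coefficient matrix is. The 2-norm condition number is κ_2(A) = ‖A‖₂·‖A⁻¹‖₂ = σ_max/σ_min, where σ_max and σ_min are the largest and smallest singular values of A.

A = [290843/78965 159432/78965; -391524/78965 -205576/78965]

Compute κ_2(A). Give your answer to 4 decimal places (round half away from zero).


116.1250

M = AᵀA = [9515227729/249418849 5074304760/249418849; 5074304760/249418849 2707202176/249418849]. tr(M)=42292145/863041, det(M)=153664/863041
char-poly roots: 49 and 3136/863041
κ = σ_max/σ_min = 7/(56/929) = 116.1250


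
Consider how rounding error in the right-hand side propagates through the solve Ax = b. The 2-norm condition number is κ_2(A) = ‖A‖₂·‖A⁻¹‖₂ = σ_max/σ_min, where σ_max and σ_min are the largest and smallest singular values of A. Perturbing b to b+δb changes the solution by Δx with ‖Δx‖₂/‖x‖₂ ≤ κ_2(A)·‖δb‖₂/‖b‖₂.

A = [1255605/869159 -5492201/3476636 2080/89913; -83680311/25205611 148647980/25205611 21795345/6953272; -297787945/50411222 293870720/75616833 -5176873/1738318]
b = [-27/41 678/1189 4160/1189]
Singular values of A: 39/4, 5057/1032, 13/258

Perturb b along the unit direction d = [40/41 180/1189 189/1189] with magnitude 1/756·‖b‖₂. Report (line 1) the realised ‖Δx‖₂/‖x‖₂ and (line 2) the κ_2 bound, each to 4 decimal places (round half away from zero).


largest singular value 39/4, smallest 13/258
condition number: (39/4) ÷ (13/258) = 193.5000
κ_2(A)·‖δb‖/‖b‖ = 0.2560
solve Ax = b  →  x = [-0.3513 0.0904 -0.3601]
‖b‖₂ = 3.6056 and ‖x‖₂ = 0.5111
re-solving with b+δb shifts x by Δx of norm 0.0947
dividing the unrounded norms, ‖Δx‖/‖x‖ = 0.1852
tightness: 0.1852 against a bound of 0.2560 (unrounded ratio ≈ 0.7235)

0.1852
0.2560


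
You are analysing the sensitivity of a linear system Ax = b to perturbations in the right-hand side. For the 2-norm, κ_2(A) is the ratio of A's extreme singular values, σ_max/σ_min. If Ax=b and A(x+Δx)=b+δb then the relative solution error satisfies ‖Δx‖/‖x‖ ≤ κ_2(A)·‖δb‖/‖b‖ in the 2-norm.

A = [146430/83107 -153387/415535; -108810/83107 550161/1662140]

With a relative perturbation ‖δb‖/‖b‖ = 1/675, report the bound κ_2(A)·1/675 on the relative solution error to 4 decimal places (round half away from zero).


0.0751

form AᵀA = [33281361000/6906773449 -14970485205/13813546898; -14970485205/13813546898 27164730969/110508375184] with trace 332936649/65739664 and determinant 164025/16434916
char-poly roots: 81/16 and 8100/4108729
κ = σ_max/σ_min = (9/4)/(90/2027) = 50.6750
worst-case relative error ≤ 50.6750 × 1/675 = 0.0751


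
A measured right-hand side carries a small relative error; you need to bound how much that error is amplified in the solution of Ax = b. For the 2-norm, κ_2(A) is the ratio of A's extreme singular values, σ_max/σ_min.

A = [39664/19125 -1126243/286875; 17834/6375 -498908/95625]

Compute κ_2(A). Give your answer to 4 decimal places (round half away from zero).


AᵀA = [177427876/14630625 -4989961192/219459375; -4989961192/219459375 140344241089/3291890625]; tr = 623756101/11390625, det = 7496644/284765625
solving λ² − 623756101/11390625·λ + 7496644/284765625 = 0 gives λ = 1369/25, 5476/11390625
so κ_2 = √((1369/25) / (5476/11390625)) = 337.5000

337.5000


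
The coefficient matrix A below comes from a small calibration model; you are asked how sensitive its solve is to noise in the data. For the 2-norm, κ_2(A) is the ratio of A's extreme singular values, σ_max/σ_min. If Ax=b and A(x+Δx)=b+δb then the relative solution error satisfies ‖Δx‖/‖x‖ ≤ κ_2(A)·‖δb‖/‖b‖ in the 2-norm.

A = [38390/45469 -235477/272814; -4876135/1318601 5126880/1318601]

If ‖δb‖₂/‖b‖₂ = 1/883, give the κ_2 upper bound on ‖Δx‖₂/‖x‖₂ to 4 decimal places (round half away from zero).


AᵀA = [14881708325/1034329921 -46876490815/3102989763; -46876490815/3102989763 590653960369/37235877156]; tr = 1339352509/44275716, det = 366025/44275716
eigenvalues of AᵀA: λ = (tr ± √(tr²−4·det))/2 = 121/4, 3025/11068929
κ = σ_max/σ_min = (11/2)/(55/3327) = 332.7000
κ_2(A)·‖δb‖/‖b‖ = 0.3768

0.3768


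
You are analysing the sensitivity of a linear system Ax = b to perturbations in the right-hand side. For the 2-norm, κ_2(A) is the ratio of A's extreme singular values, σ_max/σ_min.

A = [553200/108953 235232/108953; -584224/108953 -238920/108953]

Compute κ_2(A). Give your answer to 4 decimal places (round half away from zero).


144.5000

M = AᵀA = [769735936/14115049 320705280/14115049; 320705280/14115049 133670464/14115049]. tr(M)=5345600/83521, det(M)=16384/83521
char-poly roots: 64 and 256/83521
κ_2(A) = √(λ_max/λ_min) = √(64 / (256/83521)) = 144.5000


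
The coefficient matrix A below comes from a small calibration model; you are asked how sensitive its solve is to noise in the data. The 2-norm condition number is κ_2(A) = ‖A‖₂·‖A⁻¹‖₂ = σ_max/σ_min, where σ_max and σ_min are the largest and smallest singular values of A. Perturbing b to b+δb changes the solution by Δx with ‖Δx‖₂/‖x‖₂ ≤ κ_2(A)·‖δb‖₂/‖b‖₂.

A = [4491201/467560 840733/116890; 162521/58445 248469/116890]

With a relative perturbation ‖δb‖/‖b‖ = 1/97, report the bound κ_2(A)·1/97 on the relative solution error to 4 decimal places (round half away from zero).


AᵀA = [874452930025/8744494144 163958093325/2186123536; 163958093325/2186123536 15371376425/273265442]; tr = 1366336975625/8744494144, det = 6103515625/34977976576
eigenvalues of AᵀA: λ = (tr ± √(tr²−4·det))/2 = 625/4, 9765625/8744494144
κ = σ_max/σ_min = (25/2)/(3125/93512) = 374.0480
perturbation bound = 374.0480·1/97 = 3.8562

3.8562


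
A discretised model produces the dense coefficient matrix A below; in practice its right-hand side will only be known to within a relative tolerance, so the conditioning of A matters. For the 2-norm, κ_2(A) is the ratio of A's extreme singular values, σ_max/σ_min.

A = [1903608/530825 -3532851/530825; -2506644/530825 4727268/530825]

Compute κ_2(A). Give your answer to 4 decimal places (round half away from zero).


AᵀA = [396279502416/11271007225 -29719586232/450840289; -29719586232/450840289 1393123957281/11271007225]; tr = 6191707473/39000025, det = 252047376/975000625
eigenvalues of AᵀA: λ = (tr ± √(tr²−4·det))/2 = 3969/25, 63504/39000025
κ = σ_max/σ_min = (63/5)/(252/6245) = 312.2500

312.2500


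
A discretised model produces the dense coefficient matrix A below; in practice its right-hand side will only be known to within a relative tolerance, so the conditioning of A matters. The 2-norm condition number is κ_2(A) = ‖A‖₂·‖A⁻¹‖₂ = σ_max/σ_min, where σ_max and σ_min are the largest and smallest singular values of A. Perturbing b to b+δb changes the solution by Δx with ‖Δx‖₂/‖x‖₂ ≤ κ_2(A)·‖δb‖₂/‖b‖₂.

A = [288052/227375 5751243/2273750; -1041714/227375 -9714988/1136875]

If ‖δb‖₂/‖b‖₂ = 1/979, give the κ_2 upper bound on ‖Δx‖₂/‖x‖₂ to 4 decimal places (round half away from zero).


form AᵀA = [373805444/16543805 17517708054/413595125; 17517708054/413595125 656961221449/8271902500] with trace 2919944441/28622500 and determinant 104060401/178890625
solving λ² − 2919944441/28622500·λ + 104060401/178890625 = 0 gives λ = 10201/100, 40804/7155625
κ = σ_max/σ_min = (101/10)/(202/2675) = 133.7500
bound on ‖Δx‖/‖x‖: κ·ε = 133.7500·1/979 = 0.1366

0.1366


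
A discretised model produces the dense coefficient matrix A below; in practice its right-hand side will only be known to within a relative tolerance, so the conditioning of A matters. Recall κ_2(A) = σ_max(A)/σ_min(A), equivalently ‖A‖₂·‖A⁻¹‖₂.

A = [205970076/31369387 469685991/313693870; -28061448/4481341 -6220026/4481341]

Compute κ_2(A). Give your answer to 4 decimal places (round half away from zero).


AᵀA = [96323983990992/1170081380209 108363435184098/5850406901045; 108363435184098/5850406901045 487728507730041/117008138020900]; tr = 6020301550761/69606268900, det = 1196883216/17401567225
λ_max, λ_min = (6020301550761/69606268900 ± √36242697792895704775160721/4845032670179107210000)/2 = 8649/100, 553536/696062689
σ_max=√(8649/100)=(93/10), σ_min=√(553536/696062689)=(744/26383) → κ = 329.7875

329.7875


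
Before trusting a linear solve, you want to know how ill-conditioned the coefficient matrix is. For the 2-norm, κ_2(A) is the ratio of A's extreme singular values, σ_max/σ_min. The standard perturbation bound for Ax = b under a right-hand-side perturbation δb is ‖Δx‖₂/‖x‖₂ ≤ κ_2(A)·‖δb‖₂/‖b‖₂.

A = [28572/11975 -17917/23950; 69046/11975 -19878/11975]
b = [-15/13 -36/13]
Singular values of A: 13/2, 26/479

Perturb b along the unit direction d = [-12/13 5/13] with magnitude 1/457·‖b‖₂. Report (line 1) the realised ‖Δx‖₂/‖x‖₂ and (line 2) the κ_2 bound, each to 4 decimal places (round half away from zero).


largest singular value 13/2, smallest 26/479
κ = σ_max/σ_min = (13/2)/(26/479) = 119.7500
worst-case relative error ≤ 119.7500 × 1/457 = 0.2620
solve Ax = b  →  x = [-0.4431 0.1292]
‖b‖ = 3.0000, ‖x‖ = 0.4615
with δb = [-0.0061 0.0025], A·Δx = δb → ‖Δx‖ = 0.1209
dividing the unrounded norms, ‖Δx‖/‖x‖ = 0.2620
so the bound is sharp here: realised error equals the bound

0.2620
0.2620


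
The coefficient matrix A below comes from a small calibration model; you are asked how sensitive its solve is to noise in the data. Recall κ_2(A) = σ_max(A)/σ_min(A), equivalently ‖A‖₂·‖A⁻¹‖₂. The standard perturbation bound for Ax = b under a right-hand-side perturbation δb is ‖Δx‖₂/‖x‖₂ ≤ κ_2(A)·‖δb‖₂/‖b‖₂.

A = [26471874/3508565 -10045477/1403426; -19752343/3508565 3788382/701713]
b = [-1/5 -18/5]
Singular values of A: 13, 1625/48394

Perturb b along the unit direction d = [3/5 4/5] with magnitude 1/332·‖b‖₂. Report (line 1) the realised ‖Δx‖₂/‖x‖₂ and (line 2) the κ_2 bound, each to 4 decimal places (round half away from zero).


0.0036
1.1661

σ_max = 13, σ_min = 1625/48394
condition number: 13 ÷ (1625/48394) = 387.1520
κ_2(A)·‖δb‖/‖b‖ = 1.1661
solve Ax = b  →  x = [-61.5043 -64.8026]
‖b‖ = 3.6056, ‖x‖ = 89.3429
Δx = A⁻¹·δb where δb = 1/332·3.6056·d; ‖Δx‖ = 0.3234
relative error = 0.0036
realised/bound (from unrounded values) ≈ 0.0031


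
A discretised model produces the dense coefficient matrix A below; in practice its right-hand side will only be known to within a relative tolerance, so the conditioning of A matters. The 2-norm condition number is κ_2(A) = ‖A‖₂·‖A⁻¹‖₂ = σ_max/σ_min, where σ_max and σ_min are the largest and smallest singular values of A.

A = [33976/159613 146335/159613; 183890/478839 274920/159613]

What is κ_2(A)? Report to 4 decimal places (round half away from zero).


274.8000

M = AᵀA = [152957956/793379889 75514040/88153321; 75514040/88153321 335622625/88153321]. tr(M)=1887901/471969, det(M)=100/471969
char-poly roots: 4 and 25/471969
so κ_2 = √(4 / (25/471969)) = 274.8000


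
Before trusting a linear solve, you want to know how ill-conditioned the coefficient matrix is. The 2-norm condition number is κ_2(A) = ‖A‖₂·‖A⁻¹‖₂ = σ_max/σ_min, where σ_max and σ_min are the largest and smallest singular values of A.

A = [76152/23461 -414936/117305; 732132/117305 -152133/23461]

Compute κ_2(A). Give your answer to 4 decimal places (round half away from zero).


M = AᵀA = [680995443024/13760463025 -142979643828/2752092605; -142979643828/2752092605 750783126321/13760463025]. tr(M)=340494309/3272405, det(M)=432972864/409050625
solving λ² − 340494309/3272405·λ + 432972864/409050625 = 0 gives λ = 2601/25, 166464/16362025
σ_max=√(2601/25)=(51/5), σ_min=√(166464/16362025)=(408/4045) → κ = 101.1250

101.1250


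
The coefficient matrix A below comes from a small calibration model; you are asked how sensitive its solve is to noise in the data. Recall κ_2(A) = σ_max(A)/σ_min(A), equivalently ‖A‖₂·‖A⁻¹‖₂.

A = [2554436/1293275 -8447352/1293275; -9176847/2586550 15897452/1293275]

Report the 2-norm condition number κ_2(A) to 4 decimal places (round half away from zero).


form AᵀA = [381713127937/23149622500 -327067343946/5787405625; -327067343946/5787405625 1121407390672/5787405625] with trace 7787748305/37039396 and determinant 11316496/9259849
eigenvalues of AᵀA: λ = (tr ± √(tr²−4·det))/2 = 841/4, 53824/9259849
κ = σ_max/σ_min = (29/2)/(232/3043) = 190.1875

190.1875


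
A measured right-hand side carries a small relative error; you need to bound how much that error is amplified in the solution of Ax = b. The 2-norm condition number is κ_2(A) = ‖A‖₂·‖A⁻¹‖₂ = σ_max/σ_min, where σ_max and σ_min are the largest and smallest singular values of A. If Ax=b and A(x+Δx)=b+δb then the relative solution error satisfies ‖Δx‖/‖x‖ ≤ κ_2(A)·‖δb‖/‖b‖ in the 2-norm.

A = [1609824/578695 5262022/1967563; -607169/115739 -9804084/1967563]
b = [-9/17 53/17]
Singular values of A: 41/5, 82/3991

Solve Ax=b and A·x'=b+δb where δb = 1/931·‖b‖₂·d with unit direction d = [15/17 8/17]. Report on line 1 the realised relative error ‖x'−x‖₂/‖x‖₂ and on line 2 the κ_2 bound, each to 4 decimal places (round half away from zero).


σ_max = 41/5, σ_min = 82/3991
κ = σ_max/σ_min = (41/5)/(82/3991) = 399.1000
κ_2(A)·‖δb‖/‖b‖ = 0.4287
solve Ax = b  →  x = [-33.8310 34.9920]
2-norm of b is 3.1623; of x, 48.6721
re-solving with b+δb shifts x by Δx of norm 0.1653
dividing the unrounded norms, ‖Δx‖/‖x‖ = 0.0034
tightness: 0.0034 against a bound of 0.4287 (unrounded ratio ≈ 0.0079)

0.0034
0.4287


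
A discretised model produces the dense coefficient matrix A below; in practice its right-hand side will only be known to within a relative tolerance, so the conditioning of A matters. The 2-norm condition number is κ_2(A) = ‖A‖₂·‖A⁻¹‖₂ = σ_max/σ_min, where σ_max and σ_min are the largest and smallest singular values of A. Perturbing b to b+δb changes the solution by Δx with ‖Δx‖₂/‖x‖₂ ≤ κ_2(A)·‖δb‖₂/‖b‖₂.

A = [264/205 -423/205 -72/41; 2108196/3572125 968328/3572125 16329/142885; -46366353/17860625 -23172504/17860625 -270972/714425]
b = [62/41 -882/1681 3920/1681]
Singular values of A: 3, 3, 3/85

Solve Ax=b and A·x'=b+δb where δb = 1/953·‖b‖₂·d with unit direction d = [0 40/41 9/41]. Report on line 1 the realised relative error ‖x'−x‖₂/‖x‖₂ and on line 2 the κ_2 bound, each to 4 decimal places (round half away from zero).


largest singular value 3, smallest 3/85
condition number: 3 ÷ (3/85) = 85.0000
perturbation bound = 85.0000·1/953 = 0.0892
solve Ax = b  →  x = [-0.4907 -0.6987 -0.4000]
‖b‖ = 2.8284, ‖x‖ = 0.9428
δb = ε·‖b‖·d = [0.0000 0.0029 0.0007]; solving A·Δx = δb gives ‖Δx‖ = 0.0841
realised ‖Δx‖/‖x‖ = 0.0892
so the bound is sharp here: realised error equals the bound

0.0892
0.0892


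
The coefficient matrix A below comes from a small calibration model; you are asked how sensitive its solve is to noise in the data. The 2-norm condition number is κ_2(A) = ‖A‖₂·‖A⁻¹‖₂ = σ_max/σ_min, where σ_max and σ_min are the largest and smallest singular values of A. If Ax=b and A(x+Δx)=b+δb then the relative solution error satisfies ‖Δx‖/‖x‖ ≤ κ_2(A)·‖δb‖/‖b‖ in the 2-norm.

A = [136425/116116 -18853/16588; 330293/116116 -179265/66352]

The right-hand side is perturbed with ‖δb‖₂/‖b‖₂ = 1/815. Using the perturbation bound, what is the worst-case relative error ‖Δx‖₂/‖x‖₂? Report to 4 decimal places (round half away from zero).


AᵀA = [377826173/39890312 -411231105/45588928; -411231105/45588928 223804201/26050816]; tr = 27415985/1517824, det = 83521/24285184
eigenvalues of AᵀA: λ = (tr ± √(tr²−4·det))/2 = 289/16, 289/1517824
so κ_2 = √((289/16) / (289/1517824)) = 308.0000
worst-case relative error ≤ 308.0000 × 1/815 = 0.3779

0.3779


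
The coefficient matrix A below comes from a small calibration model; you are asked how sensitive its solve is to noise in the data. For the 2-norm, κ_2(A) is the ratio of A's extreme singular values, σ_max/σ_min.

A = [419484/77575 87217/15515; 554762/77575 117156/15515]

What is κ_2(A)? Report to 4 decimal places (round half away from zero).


AᵀA = [19349108116/240715225 4063193316/48143045; 4063193316/48143045 853293337/9628609]; tr = 48372701/286225, det = 114244/286225
char-poly roots: 169 and 676/286225
κ_2(A) = √(λ_max/λ_min) = √(169 / (676/286225)) = 267.5000

267.5000


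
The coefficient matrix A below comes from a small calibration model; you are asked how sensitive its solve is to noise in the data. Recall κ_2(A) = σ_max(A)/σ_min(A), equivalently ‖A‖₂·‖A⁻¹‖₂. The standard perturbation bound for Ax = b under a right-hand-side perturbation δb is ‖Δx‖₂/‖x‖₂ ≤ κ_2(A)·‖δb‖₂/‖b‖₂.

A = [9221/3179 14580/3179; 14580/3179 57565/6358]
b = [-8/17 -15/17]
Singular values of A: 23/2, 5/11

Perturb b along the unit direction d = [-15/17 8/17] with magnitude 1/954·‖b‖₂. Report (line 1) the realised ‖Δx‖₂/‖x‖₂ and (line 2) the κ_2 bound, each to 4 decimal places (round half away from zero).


0.0265
0.0265

largest singular value 23/2, smallest 5/11
κ_2(A) = (23/2) / (5/11) = 25.3000
bound on ‖Δx‖/‖x‖: κ·ε = 25.3000·1/954 = 0.0265
solve Ax = b  →  x = [-0.0409 -0.0767]
‖b‖₂ = 1.0000 and ‖x‖₂ = 0.0870
with δb = [-0.0009 0.0005], A·Δx = δb → ‖Δx‖ = 0.0023
relative error = 0.0265
so the bound is sharp here: realised error equals the bound


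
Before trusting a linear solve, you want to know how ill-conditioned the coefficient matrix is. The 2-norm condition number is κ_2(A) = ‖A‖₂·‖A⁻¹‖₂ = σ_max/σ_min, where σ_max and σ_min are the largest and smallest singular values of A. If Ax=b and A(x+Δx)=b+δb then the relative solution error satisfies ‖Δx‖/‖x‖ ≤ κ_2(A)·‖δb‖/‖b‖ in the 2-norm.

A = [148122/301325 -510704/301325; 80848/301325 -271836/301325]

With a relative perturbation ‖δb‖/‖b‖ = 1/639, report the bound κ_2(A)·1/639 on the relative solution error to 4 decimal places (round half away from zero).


AᵀA = [98534692/314175625 -337798944/314175625; -337798944/314175625 1158177808/314175625]; tr = 2010740/502681, det = 64/502681
char-poly roots: 4 and 16/502681
κ = σ_max/σ_min = 2/(4/709) = 354.5000
κ_2(A)·‖δb‖/‖b‖ = 0.5548

0.5548


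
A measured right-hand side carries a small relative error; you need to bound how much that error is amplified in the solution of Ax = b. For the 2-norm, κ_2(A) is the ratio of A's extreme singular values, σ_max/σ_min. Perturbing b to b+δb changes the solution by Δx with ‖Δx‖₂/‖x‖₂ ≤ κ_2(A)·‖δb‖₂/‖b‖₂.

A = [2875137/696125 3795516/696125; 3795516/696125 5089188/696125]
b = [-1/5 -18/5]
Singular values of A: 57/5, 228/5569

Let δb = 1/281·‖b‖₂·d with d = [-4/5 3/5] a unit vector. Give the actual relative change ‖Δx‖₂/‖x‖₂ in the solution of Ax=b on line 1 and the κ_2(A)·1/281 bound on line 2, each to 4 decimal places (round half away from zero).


0.0064
0.9909

largest singular value 57/5, smallest 228/5569
κ = σ_max/σ_min = (57/5)/(228/5569) = 278.4500
bound on ‖Δx‖/‖x‖: κ·ε = 278.4500·1/281 = 0.9909
solve Ax = b  →  x = [38.9228 -29.5211]
‖b‖ = 3.6056, ‖x‖ = 48.8516
δb = ε·‖b‖·d = [-0.0103 0.0077]; solving A·Δx = δb gives ‖Δx‖ = 0.3134
realised ‖Δx‖/‖x‖ = 0.0064
tightness: 0.0064 against a bound of 0.9909 (unrounded ratio ≈ 0.0065)


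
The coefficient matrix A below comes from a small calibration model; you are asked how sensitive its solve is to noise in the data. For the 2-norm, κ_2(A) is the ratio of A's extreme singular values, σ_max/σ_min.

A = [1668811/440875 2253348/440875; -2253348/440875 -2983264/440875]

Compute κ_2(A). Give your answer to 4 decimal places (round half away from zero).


220.4375

AᵀA = [314500294513/7774830625 419309755884/7774830625; 419309755884/7774830625 559097652112/7774830625]; tr = 6988783573/62198645, det = 2019963136/7774830625
eigenvalues of AᵀA: λ = (tr ± √(tr²−4·det))/2 = 2809/25, 719104/310993225
κ = σ_max/σ_min = (53/5)/(848/17635) = 220.4375


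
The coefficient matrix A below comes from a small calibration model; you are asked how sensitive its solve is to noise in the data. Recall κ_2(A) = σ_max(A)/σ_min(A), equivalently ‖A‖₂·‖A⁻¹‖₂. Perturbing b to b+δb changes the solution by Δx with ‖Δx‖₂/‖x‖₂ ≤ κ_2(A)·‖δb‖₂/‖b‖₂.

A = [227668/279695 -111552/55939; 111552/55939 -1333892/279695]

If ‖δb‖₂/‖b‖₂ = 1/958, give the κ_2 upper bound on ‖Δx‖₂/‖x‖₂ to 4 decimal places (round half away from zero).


0.3455

M = AᵀA = [2147508496/462895225 -206148096/18515809; -206148096/18515809 12369018256/462895225]. tr(M)=85896608/2739025, det(M)=614656/68475625
char-poly roots: 784/25 and 784/2739025
σ_max=√(784/25)=(28/5), σ_min=√(784/2739025)=(28/1655) → κ = 331.0000
κ_2(A)·‖δb‖/‖b‖ = 0.3455


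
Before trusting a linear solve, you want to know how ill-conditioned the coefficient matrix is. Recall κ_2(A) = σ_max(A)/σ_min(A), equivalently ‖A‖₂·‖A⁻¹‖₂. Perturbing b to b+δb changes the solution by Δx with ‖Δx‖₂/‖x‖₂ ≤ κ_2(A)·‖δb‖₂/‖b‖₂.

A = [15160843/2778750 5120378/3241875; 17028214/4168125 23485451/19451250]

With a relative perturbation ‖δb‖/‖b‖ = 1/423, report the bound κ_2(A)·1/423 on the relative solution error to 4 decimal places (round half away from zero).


form AᵀA = [129140029294201/2779722562500 21971570162848/1621504828125; 21971570162848/1621504828125 59816966389489/15134045062500] with trace 5492971306337/108965124450 and determinant 635292025/34868839824
solving λ² − 5492971306337/108965124450·λ + 635292025/34868839824 = 0 gives λ = 5041/100, 3150625/8717209956
κ = σ_max/σ_min = (71/10)/(1775/93366) = 373.4640
perturbation bound = 373.4640·1/423 = 0.8829

0.8829


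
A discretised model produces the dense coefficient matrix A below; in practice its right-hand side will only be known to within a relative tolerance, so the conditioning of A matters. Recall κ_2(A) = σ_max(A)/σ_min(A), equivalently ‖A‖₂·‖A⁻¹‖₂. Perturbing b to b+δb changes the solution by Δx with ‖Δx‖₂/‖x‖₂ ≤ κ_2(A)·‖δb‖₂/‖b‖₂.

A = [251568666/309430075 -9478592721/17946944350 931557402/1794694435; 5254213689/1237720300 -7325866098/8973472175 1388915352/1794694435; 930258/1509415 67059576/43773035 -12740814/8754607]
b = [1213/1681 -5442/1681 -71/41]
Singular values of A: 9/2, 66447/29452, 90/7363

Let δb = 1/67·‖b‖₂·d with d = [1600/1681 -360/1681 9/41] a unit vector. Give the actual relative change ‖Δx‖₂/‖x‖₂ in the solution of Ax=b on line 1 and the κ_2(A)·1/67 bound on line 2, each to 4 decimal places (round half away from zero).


0.0558
5.4948

largest singular value 9/2, smallest 90/7363
condition number: (9/2) ÷ (90/7363) = 368.1500
bound on ‖Δx‖/‖x‖: κ·ε = 368.1500·1/67 = 5.4948
solve Ax = b  →  x = [-0.8882 55.9404 59.7007]
2-norm of b is 3.7417; of x, 81.8186
Δx = A⁻¹·δb where δb = 1/67·3.7417·d; ‖Δx‖ = 4.5688
realised ‖Δx‖/‖x‖ = 0.0558
tightness: 0.0558 against a bound of 5.4948 (unrounded ratio ≈ 0.0102)


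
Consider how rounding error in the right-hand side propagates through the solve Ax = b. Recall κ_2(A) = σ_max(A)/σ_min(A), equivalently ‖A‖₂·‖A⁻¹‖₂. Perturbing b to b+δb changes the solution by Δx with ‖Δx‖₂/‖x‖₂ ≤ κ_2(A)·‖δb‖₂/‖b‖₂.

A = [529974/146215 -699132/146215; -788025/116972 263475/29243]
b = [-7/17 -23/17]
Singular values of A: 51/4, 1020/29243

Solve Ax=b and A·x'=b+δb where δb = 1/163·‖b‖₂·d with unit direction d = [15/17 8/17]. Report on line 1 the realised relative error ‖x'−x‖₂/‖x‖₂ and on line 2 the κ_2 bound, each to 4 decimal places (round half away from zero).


0.0087
2.2426

largest singular value 51/4, smallest 1020/29243
κ = σ_max/σ_min = (51/4)/(1020/29243) = 365.5375
worst-case relative error ≤ 365.5375 × 1/163 = 2.2426
solve Ax = b  →  x = [-22.8886 -17.2645]
2-norm of b is 1.4142; of x, 28.6697
δb = ε·‖b‖·d = [0.0077 0.0041]; solving A·Δx = δb gives ‖Δx‖ = 0.2487
realised ‖Δx‖/‖x‖ = 0.0087
realised/bound (from unrounded values) ≈ 0.0039


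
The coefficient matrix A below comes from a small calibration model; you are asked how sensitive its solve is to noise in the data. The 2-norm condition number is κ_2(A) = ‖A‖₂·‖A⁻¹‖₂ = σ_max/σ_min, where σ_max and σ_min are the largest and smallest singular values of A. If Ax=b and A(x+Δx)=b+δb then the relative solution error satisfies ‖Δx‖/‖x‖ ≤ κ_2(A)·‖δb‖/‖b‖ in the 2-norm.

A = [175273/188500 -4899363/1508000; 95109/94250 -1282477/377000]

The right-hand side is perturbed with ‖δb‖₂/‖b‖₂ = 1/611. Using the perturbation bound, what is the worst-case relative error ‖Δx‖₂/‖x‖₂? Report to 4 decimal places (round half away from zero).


AᵀA = [79552333/42250000 -2181363723/338000000; -2181363723/338000000 59833191313/2704000000]; tr = 20775853/865280, det = 5764801/432640000
solving λ² − 20775853/865280·λ + 5764801/432640000 = 0 gives λ = 2401/100, 2401/4326400
so κ_2 = √((2401/100) / (2401/4326400)) = 208.0000
perturbation bound = 208.0000·1/611 = 0.3404

0.3404


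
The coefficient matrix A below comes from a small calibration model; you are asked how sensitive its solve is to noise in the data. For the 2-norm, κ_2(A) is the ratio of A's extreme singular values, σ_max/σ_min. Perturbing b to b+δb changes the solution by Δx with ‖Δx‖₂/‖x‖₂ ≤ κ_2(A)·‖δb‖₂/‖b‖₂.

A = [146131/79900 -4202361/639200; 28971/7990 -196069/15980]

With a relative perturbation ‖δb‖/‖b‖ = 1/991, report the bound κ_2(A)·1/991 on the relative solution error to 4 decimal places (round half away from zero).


0.1518

form AᵀA = [364311949/22090000 -9986924619/176720000; -9986924619/176720000 273940215889/1413760000] with trace 475609889/2262016 and determinant 17682025/9048064
char-poly roots: 841/4 and 21025/2262016
κ = σ_max/σ_min = (29/2)/(145/1504) = 150.4000
worst-case relative error ≤ 150.4000 × 1/991 = 0.1518


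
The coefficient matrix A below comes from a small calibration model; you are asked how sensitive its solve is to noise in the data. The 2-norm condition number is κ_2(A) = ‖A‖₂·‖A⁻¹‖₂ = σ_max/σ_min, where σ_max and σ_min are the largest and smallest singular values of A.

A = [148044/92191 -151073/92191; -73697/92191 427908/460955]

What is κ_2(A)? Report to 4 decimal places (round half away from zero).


AᵀA = [94630705/29408929 -496065024/147044645; -496065024/147044645 2607894601/735223225]; tr = 5913986/874225, det = 28561/874225
solving λ² − 5913986/874225·λ + 28561/874225 = 0 gives λ = 169/25, 169/34969
κ_2(A) = √(λ_max/λ_min) = √((169/25) / (169/34969)) = 37.4000

37.4000


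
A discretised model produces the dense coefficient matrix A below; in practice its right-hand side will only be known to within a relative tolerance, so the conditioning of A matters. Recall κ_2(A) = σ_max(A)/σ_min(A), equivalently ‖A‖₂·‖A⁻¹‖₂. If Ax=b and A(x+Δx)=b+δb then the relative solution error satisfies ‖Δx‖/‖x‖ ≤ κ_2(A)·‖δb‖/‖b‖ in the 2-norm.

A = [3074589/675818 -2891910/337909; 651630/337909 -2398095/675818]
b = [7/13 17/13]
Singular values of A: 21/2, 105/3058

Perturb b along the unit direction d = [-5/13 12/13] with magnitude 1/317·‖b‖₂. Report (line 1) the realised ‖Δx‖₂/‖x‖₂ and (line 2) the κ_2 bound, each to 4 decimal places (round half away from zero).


largest singular value 21/2, smallest 105/3058
condition number: (21/2) ÷ (105/3058) = 305.8000
worst-case relative error ≤ 305.8000 × 1/317 = 0.9647
solve Ax = b  →  x = [25.7423 13.6213]
2-norm of b is 1.4142; of x, 29.1240
Δx = A⁻¹·δb where δb = 1/317·1.4142·d; ‖Δx‖ = 0.1299
dividing the unrounded norms, ‖Δx‖/‖x‖ = 0.0045
realised/bound (from unrounded values) ≈ 0.0046

0.0045
0.9647
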